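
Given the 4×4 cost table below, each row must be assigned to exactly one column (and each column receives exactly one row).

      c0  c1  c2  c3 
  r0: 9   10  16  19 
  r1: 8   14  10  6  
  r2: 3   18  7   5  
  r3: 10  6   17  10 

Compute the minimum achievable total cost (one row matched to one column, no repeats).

Minimum assignment cost: 28

optimal assignment: row0→col0 (cost 9), row1→col3 (cost 6), row2→col2 (cost 7), row3→col1 (cost 6)
total = 9 + 6 + 7 + 6 = 28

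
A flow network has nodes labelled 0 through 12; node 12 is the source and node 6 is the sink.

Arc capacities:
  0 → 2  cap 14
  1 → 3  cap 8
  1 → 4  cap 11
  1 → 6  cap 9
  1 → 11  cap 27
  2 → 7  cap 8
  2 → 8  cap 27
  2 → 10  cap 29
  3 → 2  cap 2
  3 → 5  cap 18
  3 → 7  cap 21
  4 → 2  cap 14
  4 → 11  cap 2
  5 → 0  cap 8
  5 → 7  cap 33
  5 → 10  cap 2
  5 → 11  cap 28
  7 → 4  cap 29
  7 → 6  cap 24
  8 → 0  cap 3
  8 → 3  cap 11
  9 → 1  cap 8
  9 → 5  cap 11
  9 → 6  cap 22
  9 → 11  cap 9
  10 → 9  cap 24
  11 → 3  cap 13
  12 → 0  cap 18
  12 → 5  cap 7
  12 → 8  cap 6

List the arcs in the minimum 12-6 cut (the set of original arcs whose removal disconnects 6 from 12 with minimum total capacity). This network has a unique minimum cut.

Min-cut arcs: {(0,2), (12,5), (12,8)} (total capacity 27)

augment #1: 12→5→7→6 push 7
augment #2: 12→0→2→7→6 push 8
augment #3: 12→8→3→7→6 push 6
augment #4: 12→0→2→10→9→6 push 6
max flow = 27; residual-reachable set from 12 gives S-side
cut edges (S→T): {(0,2), (12,5), (12,8)} total cap 27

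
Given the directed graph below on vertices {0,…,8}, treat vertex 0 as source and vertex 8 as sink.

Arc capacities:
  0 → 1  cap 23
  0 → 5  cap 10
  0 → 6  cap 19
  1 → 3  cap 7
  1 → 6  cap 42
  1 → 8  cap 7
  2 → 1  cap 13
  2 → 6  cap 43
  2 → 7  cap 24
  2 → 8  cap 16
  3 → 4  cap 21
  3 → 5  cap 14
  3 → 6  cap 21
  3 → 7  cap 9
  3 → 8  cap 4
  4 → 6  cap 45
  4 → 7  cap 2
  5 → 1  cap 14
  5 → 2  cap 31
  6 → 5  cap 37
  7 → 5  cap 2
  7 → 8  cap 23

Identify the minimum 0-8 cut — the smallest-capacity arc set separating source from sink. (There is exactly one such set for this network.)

augment #1: 0→1→8 push 7
augment #2: 0→1→3→8 push 4
augment #3: 0→5→2→8 push 10
augment #4: 0→1→3→7→8 push 3
augment #5: 0→6→5→2→8 push 6
augment #6: 0→6→5→2→7→8 push 13
augment #7: 0→1→6→5→2→7→8 push 2
max flow = 45; residual-reachable set from 0 gives S-side
cut edges (S→T): {(1,3), (1,8), (5,2)} total cap 45

Min-cut arcs: {(1,3), (1,8), (5,2)} (total capacity 45)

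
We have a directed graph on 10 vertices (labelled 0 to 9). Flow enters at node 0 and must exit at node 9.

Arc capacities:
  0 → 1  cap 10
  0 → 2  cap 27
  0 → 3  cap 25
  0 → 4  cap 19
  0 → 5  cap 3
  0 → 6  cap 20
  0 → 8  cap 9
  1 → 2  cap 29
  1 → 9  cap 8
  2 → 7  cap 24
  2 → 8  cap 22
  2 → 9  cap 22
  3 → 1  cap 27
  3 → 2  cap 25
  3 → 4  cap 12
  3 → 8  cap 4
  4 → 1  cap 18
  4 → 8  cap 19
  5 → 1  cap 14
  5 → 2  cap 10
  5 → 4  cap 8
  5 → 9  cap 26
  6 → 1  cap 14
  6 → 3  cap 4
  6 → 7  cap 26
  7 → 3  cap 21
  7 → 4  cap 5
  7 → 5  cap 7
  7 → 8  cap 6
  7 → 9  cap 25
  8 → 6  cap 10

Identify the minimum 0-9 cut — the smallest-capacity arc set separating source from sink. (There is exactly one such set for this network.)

Min-cut arcs: {(0,5), (1,9), (2,9), (7,5), (7,9)} (total capacity 65)

augment #1: 0→1→9 push 8
augment #2: 0→2→9 push 22
augment #3: 0→5→9 push 3
augment #4: 0→2→7→9 push 5
augment #5: 0→6→7→9 push 20
augment #6: 0→1→2→7→5→9 push 2
augment #7: 0→3→2→7→5→9 push 5
max flow = 65; residual-reachable set from 0 gives S-side
cut edges (S→T): {(0,5), (1,9), (2,9), (7,5), (7,9)} total cap 65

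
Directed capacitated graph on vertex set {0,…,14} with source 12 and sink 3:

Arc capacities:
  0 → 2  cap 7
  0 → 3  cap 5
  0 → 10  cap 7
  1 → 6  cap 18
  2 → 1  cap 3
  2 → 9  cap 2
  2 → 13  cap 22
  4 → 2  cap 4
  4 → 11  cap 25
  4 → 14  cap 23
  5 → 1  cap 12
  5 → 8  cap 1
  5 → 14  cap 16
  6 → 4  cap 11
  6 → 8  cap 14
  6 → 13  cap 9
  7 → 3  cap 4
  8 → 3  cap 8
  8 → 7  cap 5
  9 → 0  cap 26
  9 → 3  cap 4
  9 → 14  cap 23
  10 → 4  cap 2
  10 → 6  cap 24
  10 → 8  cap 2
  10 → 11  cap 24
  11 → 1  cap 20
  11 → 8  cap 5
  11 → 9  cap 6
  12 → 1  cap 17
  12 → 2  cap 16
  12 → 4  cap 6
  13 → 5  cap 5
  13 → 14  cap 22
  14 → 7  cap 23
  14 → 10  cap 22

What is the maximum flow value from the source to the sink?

augment #1: 12→2→9→3 bottleneck 2, total now 2
augment #2: 12→1→6→8→3 bottleneck 8, total now 10
augment #3: 12→4→11→9→3 bottleneck 2, total now 12
augment #4: 12→4→14→7→3 bottleneck 4, total now 16
augment #5: 12→1→6→4→11→9→0→3 bottleneck 4, total now 20

Maximum flow value: 20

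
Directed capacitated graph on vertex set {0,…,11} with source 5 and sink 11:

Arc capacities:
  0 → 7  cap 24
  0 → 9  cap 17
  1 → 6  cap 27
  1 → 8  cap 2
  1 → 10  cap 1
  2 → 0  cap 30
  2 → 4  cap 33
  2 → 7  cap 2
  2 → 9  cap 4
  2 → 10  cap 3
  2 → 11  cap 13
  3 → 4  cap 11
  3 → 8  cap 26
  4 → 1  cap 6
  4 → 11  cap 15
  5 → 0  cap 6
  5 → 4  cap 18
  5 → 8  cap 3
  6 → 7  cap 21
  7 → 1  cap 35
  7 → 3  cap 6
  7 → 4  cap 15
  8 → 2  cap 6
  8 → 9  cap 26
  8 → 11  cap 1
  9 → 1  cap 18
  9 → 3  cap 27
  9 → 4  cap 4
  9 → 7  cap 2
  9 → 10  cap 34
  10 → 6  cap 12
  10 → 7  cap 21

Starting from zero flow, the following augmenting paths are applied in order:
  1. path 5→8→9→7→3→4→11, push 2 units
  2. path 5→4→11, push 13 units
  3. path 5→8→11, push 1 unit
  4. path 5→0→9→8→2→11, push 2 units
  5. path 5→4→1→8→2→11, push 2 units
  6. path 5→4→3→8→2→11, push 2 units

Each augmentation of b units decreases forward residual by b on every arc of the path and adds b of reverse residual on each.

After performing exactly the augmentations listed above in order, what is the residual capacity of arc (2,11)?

after path 1 (5→8→9→7→3→4→11, push 2): res(2,11)=13
after path 2 (5→4→11, push 13): res(2,11)=13
after path 3 (5→8→11, push 1): res(2,11)=13
after path 4 (5→0→9→8→2→11, push 2): res(2,11)=11
after path 5 (5→4→1→8→2→11, push 2): res(2,11)=9
after path 6 (5→4→3→8→2→11, push 2): res(2,11)=7

Residual capacity of (2,11): 7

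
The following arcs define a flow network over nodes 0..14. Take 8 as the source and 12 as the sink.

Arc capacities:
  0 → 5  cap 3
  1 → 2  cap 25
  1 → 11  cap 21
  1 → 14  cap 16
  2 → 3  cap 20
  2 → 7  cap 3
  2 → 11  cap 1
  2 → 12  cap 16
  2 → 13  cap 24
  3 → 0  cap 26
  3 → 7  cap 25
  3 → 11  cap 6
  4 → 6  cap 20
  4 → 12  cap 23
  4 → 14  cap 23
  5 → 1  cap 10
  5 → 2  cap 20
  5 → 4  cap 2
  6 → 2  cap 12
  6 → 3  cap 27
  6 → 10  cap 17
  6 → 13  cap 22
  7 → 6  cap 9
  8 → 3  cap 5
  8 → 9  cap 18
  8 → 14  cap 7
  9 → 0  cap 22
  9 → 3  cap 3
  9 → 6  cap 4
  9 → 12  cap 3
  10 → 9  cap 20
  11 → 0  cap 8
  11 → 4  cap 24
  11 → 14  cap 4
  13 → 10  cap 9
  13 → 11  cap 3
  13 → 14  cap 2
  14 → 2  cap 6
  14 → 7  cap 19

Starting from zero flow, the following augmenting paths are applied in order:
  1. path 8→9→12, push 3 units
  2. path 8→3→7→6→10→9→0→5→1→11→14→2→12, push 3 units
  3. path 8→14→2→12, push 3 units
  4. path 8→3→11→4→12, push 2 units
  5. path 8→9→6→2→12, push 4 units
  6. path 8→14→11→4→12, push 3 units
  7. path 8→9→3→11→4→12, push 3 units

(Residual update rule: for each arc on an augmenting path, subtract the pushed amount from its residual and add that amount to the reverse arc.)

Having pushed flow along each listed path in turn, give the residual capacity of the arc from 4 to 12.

after path 1 (8→9→12, push 3): res(4,12)=23
after path 2 (8→3→7→6→10→9→0→5→1→11→14→2→12, push 3): res(4,12)=23
after path 3 (8→14→2→12, push 3): res(4,12)=23
after path 4 (8→3→11→4→12, push 2): res(4,12)=21
after path 5 (8→9→6→2→12, push 4): res(4,12)=21
after path 6 (8→14→11→4→12, push 3): res(4,12)=18
after path 7 (8→9→3→11→4→12, push 3): res(4,12)=15

Residual capacity of (4,12): 15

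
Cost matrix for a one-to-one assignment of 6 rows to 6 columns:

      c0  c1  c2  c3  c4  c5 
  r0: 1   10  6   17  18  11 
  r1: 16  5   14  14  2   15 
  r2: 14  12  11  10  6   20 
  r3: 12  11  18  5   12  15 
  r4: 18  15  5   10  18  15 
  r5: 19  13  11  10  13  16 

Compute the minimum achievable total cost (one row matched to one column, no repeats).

Minimum assignment cost: 38

optimal assignment: row0→col0 (cost 1), row1→col1 (cost 5), row2→col4 (cost 6), row3→col3 (cost 5), row4→col2 (cost 5), row5→col5 (cost 16)
total = 1 + 5 + 6 + 5 + 5 + 16 = 38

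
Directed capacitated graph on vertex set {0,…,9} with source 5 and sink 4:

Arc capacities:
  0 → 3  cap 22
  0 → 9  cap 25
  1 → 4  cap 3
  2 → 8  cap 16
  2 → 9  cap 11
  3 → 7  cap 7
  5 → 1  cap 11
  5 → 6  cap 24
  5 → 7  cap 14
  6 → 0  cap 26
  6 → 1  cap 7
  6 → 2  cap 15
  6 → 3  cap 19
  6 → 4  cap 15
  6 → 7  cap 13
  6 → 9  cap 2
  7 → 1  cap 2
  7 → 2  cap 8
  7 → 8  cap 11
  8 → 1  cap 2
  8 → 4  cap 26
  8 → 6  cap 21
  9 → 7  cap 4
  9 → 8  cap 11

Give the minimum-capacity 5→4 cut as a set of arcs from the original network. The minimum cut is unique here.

Min-cut arcs: {(1,4), (5,6), (5,7)} (total capacity 41)

augment #1: 5→1→4 push 3
augment #2: 5→6→4 push 15
augment #3: 5→7→8→4 push 11
augment #4: 5→6→2→8→4 push 9
augment #5: 5→7→2→8→4 push 3
max flow = 41; residual-reachable set from 5 gives S-side
cut edges (S→T): {(1,4), (5,6), (5,7)} total cap 41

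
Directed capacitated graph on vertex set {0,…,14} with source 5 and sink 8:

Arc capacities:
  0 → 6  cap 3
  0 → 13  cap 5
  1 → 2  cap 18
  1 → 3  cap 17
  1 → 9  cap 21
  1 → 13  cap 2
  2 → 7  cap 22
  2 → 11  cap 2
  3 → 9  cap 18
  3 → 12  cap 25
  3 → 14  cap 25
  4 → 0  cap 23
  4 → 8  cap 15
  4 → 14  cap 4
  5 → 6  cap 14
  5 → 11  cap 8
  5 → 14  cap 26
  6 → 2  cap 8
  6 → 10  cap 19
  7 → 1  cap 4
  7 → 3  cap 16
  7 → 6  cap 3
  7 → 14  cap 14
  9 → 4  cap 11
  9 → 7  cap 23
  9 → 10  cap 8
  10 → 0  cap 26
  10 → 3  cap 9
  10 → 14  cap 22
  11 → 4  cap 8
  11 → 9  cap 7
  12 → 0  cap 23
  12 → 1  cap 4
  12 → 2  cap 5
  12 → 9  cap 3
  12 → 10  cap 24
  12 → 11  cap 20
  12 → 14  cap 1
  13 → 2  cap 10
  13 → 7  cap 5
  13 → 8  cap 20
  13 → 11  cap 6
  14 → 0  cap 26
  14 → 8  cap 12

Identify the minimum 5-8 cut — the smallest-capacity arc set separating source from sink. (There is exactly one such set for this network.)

augment #1: 5→14→8 push 12
augment #2: 5→11→4→8 push 8
augment #3: 5→14→0→13→8 push 5
augment #4: 5→6→2→7→1→13→8 push 2
augment #5: 5→6→2→11→9→4→8 push 2
augment #6: 5→6→10→3→9→4→8 push 5
max flow = 34; residual-reachable set from 5 gives S-side
cut edges (S→T): {(0,13), (1,13), (4,8), (14,8)} total cap 34

Min-cut arcs: {(0,13), (1,13), (4,8), (14,8)} (total capacity 34)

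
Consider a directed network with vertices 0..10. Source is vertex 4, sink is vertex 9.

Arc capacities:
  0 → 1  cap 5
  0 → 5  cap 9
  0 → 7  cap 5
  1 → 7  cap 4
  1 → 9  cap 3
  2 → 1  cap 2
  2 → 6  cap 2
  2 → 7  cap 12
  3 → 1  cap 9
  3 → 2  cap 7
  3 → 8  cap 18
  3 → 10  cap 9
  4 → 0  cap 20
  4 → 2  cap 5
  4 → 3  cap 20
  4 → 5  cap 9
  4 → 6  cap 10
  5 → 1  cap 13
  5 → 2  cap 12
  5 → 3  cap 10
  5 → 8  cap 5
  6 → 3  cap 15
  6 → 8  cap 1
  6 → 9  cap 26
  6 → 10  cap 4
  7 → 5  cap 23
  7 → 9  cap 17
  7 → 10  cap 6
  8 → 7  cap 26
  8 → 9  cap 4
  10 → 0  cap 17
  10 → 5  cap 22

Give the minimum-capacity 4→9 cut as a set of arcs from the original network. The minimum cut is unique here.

augment #1: 4→6→9 push 10
augment #2: 4→0→1→9 push 3
augment #3: 4→0→7→9 push 5
augment #4: 4→2→6→9 push 2
augment #5: 4→2→7→9 push 3
augment #6: 4→3→8→9 push 4
augment #7: 4→0→1→7→9 push 2
augment #8: 4→3→1→7→9 push 2
augment #9: 4→3→2→7→9 push 5
max flow = 36; residual-reachable set from 4 gives S-side
cut edges (S→T): {(1,9), (2,6), (4,6), (7,9), (8,9)} total cap 36

Min-cut arcs: {(1,9), (2,6), (4,6), (7,9), (8,9)} (total capacity 36)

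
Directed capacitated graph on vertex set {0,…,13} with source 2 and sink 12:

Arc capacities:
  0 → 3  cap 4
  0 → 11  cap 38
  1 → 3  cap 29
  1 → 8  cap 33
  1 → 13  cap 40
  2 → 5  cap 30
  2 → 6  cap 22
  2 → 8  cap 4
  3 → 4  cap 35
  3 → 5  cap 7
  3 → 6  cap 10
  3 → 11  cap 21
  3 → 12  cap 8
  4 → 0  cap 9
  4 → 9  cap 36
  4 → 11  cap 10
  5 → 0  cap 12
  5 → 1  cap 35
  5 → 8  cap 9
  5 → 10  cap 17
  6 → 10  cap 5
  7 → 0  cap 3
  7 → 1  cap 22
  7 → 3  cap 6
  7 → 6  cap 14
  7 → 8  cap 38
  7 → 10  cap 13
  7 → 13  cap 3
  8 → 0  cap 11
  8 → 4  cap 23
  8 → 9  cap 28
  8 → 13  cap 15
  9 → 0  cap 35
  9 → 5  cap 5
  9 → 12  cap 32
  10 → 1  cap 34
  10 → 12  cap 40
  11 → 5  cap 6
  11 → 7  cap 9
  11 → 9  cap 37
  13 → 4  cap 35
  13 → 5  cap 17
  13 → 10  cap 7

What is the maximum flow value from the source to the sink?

augment #1: 2→5→10→12 bottleneck 17, total now 17
augment #2: 2→6→10→12 bottleneck 5, total now 22
augment #3: 2→8→9→12 bottleneck 4, total now 26
augment #4: 2→5→0→3→12 bottleneck 4, total now 30
augment #5: 2→5→1→3→12 bottleneck 4, total now 34
augment #6: 2→5→8→9→12 bottleneck 5, total now 39

Maximum flow value: 39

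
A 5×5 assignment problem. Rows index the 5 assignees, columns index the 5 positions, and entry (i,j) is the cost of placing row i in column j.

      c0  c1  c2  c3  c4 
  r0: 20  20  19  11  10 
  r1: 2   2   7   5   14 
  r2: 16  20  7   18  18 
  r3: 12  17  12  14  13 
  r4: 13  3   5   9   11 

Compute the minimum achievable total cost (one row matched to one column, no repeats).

Minimum assignment cost: 36

one of 2 optimal assignments: row0→col3 (cost 11), row1→col0 (cost 2), row2→col2 (cost 7), row3→col4 (cost 13), row4→col1 (cost 3)
total = 11 + 2 + 7 + 13 + 3 = 36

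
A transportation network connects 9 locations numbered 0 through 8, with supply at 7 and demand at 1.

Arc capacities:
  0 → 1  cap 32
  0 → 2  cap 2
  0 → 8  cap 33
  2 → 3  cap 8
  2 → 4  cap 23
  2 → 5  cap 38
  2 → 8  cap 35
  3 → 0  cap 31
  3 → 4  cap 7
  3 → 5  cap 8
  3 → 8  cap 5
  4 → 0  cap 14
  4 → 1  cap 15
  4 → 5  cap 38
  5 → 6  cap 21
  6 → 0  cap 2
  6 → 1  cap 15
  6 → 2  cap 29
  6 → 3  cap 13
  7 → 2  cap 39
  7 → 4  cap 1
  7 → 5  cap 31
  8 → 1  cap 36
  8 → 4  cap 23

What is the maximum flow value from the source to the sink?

Maximum flow value: 61

augment #1: 7→4→1 bottleneck 1, total now 1
augment #2: 7→2→4→1 bottleneck 14, total now 15
augment #3: 7→2→8→1 bottleneck 25, total now 40
augment #4: 7→5→6→1 bottleneck 15, total now 55
augment #5: 7→5→6→0→1 bottleneck 2, total now 57
augment #6: 7→5→6→2→8→1 bottleneck 4, total now 61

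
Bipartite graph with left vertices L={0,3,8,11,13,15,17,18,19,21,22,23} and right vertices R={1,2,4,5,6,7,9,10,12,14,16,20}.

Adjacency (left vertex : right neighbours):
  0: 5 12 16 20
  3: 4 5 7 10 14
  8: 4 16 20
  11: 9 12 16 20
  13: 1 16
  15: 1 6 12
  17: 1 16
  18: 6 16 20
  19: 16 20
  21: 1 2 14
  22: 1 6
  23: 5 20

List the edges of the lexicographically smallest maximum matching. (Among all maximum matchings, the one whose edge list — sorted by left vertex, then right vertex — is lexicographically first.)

|M| = 10 (so the lex-smallest maximum matching has 10 edges)
process left vertices in ascending order; for each, take the smallest-labelled available neighbour that still permits 10 edges overall, or leave it unmatched if none does
lex-smallest matching: {0-5, 3-7, 8-4, 11-9, 13-1, 15-12, 17-16, 18-6, 19-20, 21-2}

Lex-smallest maximum matching: {(0,5), (3,7), (8,4), (11,9), (13,1), (15,12), (17,16), (18,6), (19,20), (21,2)}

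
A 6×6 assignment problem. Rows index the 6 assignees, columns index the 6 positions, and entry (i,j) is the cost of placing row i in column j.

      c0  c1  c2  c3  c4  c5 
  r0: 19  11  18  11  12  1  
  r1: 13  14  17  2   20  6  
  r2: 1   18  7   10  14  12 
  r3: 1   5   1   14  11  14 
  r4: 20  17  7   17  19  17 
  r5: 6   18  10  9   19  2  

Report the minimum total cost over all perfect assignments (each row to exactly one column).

Minimum assignment cost: 29

optimal assignment: row0→col4 (cost 12), row1→col3 (cost 2), row2→col0 (cost 1), row3→col1 (cost 5), row4→col2 (cost 7), row5→col5 (cost 2)
total = 12 + 2 + 1 + 5 + 7 + 2 = 29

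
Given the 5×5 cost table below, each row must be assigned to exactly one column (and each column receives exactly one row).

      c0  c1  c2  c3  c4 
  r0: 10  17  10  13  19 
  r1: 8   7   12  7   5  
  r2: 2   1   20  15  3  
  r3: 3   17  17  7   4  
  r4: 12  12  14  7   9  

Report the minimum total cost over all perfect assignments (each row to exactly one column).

optimal assignment: row0→col2 (cost 10), row1→col4 (cost 5), row2→col1 (cost 1), row3→col0 (cost 3), row4→col3 (cost 7)
total = 10 + 5 + 1 + 3 + 7 = 26

Minimum assignment cost: 26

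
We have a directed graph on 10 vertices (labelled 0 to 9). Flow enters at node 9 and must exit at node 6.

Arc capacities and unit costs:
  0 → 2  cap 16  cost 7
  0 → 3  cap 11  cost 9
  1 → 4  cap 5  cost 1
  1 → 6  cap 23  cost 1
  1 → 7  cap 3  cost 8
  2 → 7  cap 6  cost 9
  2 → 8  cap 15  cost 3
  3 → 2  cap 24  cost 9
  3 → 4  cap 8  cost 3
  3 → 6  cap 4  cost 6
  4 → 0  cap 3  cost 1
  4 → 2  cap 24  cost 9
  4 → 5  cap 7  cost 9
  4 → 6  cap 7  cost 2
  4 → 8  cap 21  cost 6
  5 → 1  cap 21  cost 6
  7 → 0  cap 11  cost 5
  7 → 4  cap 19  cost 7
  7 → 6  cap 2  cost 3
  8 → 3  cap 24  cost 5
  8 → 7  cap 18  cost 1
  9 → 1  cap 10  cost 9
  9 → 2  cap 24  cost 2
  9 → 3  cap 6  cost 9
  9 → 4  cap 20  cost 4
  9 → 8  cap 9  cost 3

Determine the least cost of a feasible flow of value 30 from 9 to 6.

shortest-cost path #1: 9→4→6 push 7 @ unit cost 6 (adds 42)
shortest-cost path #2: 9→8→7→6 push 2 @ unit cost 7 (adds 14)
shortest-cost path #3: 9→1→6 push 10 @ unit cost 10 (adds 100)
shortest-cost path #4: 9→8→3→6 push 4 @ unit cost 14 (adds 56)
shortest-cost path #5: 9→4→5→1→6 push 7 @ unit cost 20 (adds 140)
total cost = 352

Minimum cost for 30 units: 352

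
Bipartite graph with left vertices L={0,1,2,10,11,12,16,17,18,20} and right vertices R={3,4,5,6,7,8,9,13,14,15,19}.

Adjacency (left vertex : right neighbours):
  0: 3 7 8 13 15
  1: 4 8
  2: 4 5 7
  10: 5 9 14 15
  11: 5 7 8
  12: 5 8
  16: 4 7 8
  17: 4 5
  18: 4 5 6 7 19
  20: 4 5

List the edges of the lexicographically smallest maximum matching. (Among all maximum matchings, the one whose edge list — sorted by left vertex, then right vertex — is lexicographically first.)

|M| = 7 (so the lex-smallest maximum matching has 7 edges)
process left vertices in ascending order; for each, take the smallest-labelled available neighbour that still permits 7 edges overall, or leave it unmatched if none does
lex-smallest matching: {0-3, 1-4, 2-5, 10-9, 11-7, 12-8, 18-6}

Lex-smallest maximum matching: {(0,3), (1,4), (2,5), (10,9), (11,7), (12,8), (18,6)}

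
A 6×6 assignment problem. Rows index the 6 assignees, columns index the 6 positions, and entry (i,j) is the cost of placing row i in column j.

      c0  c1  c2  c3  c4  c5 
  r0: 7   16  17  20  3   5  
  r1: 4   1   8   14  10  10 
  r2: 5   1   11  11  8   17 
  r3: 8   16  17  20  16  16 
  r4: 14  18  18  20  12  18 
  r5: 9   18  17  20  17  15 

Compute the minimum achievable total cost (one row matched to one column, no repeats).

Minimum assignment cost: 54

one of 2 optimal assignments: row0→col5 (cost 5), row1→col1 (cost 1), row2→col3 (cost 11), row3→col0 (cost 8), row4→col4 (cost 12), row5→col2 (cost 17)
total = 5 + 1 + 11 + 8 + 12 + 17 = 54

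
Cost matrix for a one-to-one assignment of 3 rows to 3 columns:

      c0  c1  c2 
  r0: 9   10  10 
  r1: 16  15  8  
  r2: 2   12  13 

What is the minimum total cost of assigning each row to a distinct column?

Minimum assignment cost: 20

optimal assignment: row0→col1 (cost 10), row1→col2 (cost 8), row2→col0 (cost 2)
total = 10 + 8 + 2 = 20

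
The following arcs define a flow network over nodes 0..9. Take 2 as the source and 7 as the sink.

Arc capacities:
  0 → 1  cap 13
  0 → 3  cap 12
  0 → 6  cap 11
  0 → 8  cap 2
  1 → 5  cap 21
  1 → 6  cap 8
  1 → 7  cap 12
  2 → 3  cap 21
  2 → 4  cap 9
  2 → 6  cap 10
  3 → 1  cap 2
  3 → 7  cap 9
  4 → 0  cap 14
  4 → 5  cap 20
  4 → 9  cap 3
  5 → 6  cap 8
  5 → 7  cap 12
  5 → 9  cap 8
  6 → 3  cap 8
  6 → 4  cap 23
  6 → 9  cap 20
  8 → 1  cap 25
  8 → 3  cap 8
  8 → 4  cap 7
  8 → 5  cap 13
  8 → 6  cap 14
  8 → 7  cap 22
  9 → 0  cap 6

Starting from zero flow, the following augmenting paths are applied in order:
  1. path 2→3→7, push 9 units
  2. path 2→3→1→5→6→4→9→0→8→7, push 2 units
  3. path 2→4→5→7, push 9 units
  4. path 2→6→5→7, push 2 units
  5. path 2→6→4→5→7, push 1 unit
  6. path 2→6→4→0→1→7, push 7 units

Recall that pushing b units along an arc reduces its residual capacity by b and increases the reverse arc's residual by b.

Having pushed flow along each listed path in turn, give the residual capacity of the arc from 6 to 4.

after path 1 (2→3→7, push 9): res(6,4)=23
after path 2 (2→3→1→5→6→4→9→0→8→7, push 2): res(6,4)=21
after path 3 (2→4→5→7, push 9): res(6,4)=21
after path 4 (2→6→5→7, push 2): res(6,4)=21
after path 5 (2→6→4→5→7, push 1): res(6,4)=20
after path 6 (2→6→4→0→1→7, push 7): res(6,4)=13

Residual capacity of (6,4): 13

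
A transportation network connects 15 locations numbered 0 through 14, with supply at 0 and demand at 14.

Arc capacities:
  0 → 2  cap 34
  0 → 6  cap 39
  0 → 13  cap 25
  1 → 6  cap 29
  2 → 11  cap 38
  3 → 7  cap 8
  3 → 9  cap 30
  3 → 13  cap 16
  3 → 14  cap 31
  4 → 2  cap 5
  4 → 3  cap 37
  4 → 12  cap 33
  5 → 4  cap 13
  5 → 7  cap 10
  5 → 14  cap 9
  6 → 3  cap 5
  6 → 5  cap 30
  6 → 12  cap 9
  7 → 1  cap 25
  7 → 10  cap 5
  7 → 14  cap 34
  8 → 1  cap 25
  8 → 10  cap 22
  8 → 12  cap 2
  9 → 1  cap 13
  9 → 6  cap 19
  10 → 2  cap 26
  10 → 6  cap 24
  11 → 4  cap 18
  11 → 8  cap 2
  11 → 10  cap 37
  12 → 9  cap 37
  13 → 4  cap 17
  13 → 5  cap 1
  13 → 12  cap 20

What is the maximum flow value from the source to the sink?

Maximum flow value: 58

augment #1: 0→6→3→14 bottleneck 5, total now 5
augment #2: 0→6→5→14 bottleneck 9, total now 14
augment #3: 0→6→5→7→14 bottleneck 10, total now 24
augment #4: 0→13→4→3→14 bottleneck 17, total now 41
augment #5: 0→2→11→4→3→14 bottleneck 9, total now 50
augment #6: 0→2→11→4→3→7→14 bottleneck 8, total now 58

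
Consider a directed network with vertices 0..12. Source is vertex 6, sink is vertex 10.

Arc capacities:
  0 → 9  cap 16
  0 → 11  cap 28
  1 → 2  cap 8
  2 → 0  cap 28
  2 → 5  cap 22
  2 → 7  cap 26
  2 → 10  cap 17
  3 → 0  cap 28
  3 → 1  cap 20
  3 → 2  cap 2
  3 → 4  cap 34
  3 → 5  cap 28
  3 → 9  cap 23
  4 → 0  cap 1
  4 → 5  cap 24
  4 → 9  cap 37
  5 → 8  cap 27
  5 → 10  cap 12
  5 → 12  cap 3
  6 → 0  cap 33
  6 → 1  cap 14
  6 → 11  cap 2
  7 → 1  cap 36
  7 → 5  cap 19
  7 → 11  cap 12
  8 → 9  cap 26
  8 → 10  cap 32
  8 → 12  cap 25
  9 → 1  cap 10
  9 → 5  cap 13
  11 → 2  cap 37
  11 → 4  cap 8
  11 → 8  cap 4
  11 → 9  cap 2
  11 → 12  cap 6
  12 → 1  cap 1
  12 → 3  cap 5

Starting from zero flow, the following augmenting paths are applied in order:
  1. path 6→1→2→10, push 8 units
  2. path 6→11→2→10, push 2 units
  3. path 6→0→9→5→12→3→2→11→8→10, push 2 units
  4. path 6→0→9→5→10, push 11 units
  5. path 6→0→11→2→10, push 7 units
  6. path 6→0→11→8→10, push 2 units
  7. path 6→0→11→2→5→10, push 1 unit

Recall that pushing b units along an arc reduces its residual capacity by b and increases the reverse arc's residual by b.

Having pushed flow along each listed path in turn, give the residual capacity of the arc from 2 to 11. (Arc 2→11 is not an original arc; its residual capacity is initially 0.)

after path 1 (6→1→2→10, push 8): res(2,11)=0
after path 2 (6→11→2→10, push 2): res(2,11)=2
after path 3 (6→0→9→5→12→3→2→11→8→10, push 2): res(2,11)=0
after path 4 (6→0→9→5→10, push 11): res(2,11)=0
after path 5 (6→0→11→2→10, push 7): res(2,11)=7
after path 6 (6→0→11→8→10, push 2): res(2,11)=7
after path 7 (6→0→11→2→5→10, push 1): res(2,11)=8

Residual capacity of (2,11): 8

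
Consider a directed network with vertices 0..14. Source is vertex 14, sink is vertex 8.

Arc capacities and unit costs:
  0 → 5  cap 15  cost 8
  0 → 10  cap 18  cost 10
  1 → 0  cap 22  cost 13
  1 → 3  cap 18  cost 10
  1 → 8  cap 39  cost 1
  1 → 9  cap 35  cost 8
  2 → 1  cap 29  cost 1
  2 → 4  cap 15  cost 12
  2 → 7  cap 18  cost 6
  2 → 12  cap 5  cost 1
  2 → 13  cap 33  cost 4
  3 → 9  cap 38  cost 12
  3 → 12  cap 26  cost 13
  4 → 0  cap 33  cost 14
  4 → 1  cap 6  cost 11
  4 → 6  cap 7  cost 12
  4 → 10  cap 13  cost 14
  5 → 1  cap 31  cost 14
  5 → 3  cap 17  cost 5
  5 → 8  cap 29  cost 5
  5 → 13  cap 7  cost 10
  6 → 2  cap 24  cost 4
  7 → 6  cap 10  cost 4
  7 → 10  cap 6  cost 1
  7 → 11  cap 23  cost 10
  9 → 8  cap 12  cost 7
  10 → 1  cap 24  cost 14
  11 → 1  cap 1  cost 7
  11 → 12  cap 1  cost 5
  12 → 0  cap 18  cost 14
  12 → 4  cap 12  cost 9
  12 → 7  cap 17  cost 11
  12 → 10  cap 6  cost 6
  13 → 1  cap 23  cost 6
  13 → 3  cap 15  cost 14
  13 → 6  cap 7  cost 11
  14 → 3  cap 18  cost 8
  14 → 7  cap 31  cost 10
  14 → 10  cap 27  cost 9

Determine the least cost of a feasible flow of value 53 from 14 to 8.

Minimum cost for 53 units: 1392

shortest-cost path #1: 14→7→6→2→1→8 push 10 @ unit cost 20 (adds 200)
shortest-cost path #2: 14→10→1→8 push 24 @ unit cost 24 (adds 576)
shortest-cost path #3: 14→3→9→8 push 12 @ unit cost 27 (adds 324)
shortest-cost path #4: 14→7→11→1→8 push 1 @ unit cost 28 (adds 28)
shortest-cost path #5: 14→3→12→4→1→8 push 4 @ unit cost 42 (adds 168)
shortest-cost path #6: 14→3→12→0→5→8 push 2 @ unit cost 48 (adds 96)
total cost = 1392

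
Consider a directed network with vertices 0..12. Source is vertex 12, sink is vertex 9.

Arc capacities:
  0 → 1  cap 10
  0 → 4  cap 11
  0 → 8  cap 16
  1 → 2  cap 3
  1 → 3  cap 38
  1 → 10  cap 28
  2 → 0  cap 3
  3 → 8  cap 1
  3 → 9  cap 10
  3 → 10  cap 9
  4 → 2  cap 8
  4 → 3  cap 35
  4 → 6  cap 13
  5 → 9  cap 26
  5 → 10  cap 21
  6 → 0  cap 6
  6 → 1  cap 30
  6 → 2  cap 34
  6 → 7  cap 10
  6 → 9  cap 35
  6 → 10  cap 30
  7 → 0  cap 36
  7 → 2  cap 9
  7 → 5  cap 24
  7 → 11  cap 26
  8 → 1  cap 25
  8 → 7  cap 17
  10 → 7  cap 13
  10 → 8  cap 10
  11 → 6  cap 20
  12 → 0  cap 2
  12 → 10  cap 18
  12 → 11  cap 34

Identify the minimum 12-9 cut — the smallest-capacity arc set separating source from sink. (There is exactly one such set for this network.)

augment #1: 12→11→6→9 push 20
augment #2: 12→0→1→3→9 push 2
augment #3: 12→10→7→5→9 push 13
augment #4: 12→10→8→1→3→9 push 5
max flow = 40; residual-reachable set from 12 gives S-side
cut edges (S→T): {(11,6), (12,0), (12,10)} total cap 40

Min-cut arcs: {(11,6), (12,0), (12,10)} (total capacity 40)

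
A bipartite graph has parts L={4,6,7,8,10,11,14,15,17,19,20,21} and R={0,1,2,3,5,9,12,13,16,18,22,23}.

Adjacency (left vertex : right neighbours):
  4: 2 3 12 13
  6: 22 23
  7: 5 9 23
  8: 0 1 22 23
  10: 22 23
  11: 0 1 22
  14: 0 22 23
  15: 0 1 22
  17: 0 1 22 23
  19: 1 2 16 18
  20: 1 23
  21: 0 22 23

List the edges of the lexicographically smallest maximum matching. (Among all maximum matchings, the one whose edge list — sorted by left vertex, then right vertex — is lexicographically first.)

Lex-smallest maximum matching: {(4,2), (6,22), (7,5), (8,0), (10,23), (11,1), (19,16)}

|M| = 7 (so the lex-smallest maximum matching has 7 edges)
process left vertices in ascending order; for each, take the smallest-labelled available neighbour that still permits 7 edges overall, or leave it unmatched if none does
lex-smallest matching: {4-2, 6-22, 7-5, 8-0, 10-23, 11-1, 19-16}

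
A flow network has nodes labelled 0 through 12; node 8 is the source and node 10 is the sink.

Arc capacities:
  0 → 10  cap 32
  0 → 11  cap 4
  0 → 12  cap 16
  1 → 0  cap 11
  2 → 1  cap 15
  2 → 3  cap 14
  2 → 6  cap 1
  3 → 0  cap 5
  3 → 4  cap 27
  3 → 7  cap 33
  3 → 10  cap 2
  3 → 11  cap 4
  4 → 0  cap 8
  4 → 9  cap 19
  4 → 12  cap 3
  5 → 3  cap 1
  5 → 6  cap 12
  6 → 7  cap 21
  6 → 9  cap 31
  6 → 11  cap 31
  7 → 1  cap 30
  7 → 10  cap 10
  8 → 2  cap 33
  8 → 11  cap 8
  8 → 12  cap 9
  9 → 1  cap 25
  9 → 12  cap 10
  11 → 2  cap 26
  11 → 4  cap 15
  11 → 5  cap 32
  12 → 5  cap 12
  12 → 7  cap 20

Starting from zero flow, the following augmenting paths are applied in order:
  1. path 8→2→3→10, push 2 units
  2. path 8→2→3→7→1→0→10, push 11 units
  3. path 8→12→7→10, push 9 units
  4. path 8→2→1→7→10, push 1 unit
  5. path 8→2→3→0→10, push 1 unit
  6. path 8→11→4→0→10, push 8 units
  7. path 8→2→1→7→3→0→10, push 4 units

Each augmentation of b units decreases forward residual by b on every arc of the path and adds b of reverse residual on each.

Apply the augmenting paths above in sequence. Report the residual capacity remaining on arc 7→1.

after path 1 (8→2→3→10, push 2): res(7,1)=30
after path 2 (8→2→3→7→1→0→10, push 11): res(7,1)=19
after path 3 (8→12→7→10, push 9): res(7,1)=19
after path 4 (8→2→1→7→10, push 1): res(7,1)=20
after path 5 (8→2→3→0→10, push 1): res(7,1)=20
after path 6 (8→11→4→0→10, push 8): res(7,1)=20
after path 7 (8→2→1→7→3→0→10, push 4): res(7,1)=24

Residual capacity of (7,1): 24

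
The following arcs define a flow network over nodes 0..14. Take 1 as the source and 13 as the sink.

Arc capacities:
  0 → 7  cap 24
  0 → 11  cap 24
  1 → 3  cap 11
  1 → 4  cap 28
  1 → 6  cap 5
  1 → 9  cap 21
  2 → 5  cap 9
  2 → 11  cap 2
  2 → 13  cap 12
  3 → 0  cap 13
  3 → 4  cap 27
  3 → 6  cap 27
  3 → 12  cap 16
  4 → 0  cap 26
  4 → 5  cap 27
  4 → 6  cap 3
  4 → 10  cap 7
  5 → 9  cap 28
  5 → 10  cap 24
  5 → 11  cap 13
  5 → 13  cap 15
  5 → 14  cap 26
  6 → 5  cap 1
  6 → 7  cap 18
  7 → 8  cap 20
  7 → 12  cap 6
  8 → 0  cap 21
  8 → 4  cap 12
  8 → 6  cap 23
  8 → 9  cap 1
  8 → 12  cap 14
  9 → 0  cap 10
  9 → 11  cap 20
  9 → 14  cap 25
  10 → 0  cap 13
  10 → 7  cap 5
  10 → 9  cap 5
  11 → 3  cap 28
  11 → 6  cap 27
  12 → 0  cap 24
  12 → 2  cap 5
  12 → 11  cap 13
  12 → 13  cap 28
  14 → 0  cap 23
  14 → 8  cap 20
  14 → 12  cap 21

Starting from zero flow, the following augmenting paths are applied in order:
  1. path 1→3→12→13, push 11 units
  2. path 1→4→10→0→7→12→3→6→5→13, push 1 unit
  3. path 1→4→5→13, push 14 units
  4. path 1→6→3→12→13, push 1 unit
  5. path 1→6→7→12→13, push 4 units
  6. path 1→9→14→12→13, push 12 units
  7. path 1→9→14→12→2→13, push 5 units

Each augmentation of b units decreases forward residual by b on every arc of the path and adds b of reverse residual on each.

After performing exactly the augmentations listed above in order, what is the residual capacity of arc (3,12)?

after path 1 (1→3→12→13, push 11): res(3,12)=5
after path 2 (1→4→10→0→7→12→3→6→5→13, push 1): res(3,12)=6
after path 3 (1→4→5→13, push 14): res(3,12)=6
after path 4 (1→6→3→12→13, push 1): res(3,12)=5
after path 5 (1→6→7→12→13, push 4): res(3,12)=5
after path 6 (1→9→14→12→13, push 12): res(3,12)=5
after path 7 (1→9→14→12→2→13, push 5): res(3,12)=5

Residual capacity of (3,12): 5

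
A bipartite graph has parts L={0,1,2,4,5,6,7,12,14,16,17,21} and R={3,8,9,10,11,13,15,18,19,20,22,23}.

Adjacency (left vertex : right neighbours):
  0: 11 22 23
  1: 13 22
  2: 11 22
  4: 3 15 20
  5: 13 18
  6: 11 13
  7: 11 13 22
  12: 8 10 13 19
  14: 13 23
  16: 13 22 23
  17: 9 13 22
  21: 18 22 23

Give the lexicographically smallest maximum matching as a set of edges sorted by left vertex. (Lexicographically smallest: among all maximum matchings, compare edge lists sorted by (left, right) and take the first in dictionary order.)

|M| = 8 (so the lex-smallest maximum matching has 8 edges)
process left vertices in ascending order; for each, take the smallest-labelled available neighbour that still permits 8 edges overall, or leave it unmatched if none does
lex-smallest matching: {0-11, 1-13, 2-22, 4-3, 5-18, 12-8, 14-23, 17-9}

Lex-smallest maximum matching: {(0,11), (1,13), (2,22), (4,3), (5,18), (12,8), (14,23), (17,9)}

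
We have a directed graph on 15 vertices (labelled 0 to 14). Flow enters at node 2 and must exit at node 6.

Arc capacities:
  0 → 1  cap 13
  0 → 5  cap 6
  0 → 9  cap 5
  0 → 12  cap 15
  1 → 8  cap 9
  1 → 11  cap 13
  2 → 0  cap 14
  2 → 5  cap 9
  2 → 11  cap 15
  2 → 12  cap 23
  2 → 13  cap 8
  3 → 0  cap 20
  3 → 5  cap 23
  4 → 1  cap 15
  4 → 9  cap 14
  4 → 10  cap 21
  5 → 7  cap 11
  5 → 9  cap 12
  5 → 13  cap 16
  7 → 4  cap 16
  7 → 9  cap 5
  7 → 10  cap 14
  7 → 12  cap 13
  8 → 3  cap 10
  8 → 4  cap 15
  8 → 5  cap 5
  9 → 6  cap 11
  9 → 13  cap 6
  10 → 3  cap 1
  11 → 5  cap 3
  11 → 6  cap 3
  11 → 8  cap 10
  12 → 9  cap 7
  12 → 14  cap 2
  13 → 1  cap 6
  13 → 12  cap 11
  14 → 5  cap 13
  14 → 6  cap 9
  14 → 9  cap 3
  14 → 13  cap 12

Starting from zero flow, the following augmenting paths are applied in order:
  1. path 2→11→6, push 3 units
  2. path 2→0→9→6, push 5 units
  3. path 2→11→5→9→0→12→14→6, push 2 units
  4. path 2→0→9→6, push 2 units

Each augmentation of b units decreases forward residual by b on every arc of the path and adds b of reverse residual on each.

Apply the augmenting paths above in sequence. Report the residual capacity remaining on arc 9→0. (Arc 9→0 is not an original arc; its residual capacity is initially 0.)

after path 1 (2→11→6, push 3): res(9,0)=0
after path 2 (2→0→9→6, push 5): res(9,0)=5
after path 3 (2→11→5→9→0→12→14→6, push 2): res(9,0)=3
after path 4 (2→0→9→6, push 2): res(9,0)=5

Residual capacity of (9,0): 5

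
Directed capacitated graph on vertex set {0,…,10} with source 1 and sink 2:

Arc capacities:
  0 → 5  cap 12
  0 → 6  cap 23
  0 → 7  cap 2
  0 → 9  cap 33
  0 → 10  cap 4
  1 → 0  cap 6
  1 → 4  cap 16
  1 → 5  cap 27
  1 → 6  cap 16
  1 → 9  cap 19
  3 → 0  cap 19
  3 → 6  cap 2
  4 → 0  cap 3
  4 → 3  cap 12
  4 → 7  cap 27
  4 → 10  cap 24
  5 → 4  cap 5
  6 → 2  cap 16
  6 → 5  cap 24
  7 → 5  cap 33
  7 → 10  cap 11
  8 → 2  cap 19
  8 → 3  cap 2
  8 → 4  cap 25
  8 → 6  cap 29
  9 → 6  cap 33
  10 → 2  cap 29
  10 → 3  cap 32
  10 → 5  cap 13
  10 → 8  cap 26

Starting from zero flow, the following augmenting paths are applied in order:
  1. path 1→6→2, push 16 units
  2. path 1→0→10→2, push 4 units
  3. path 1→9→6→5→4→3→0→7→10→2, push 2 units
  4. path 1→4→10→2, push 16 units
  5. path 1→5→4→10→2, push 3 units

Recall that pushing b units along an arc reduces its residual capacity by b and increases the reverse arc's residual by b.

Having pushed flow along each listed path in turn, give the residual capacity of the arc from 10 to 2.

after path 1 (1→6→2, push 16): res(10,2)=29
after path 2 (1→0→10→2, push 4): res(10,2)=25
after path 3 (1→9→6→5→4→3→0→7→10→2, push 2): res(10,2)=23
after path 4 (1→4→10→2, push 16): res(10,2)=7
after path 5 (1→5→4→10→2, push 3): res(10,2)=4

Residual capacity of (10,2): 4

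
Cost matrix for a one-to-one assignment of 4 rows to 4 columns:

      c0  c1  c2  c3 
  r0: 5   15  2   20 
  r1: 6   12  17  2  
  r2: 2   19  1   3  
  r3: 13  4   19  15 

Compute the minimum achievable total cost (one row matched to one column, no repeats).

Minimum assignment cost: 10

optimal assignment: row0→col2 (cost 2), row1→col3 (cost 2), row2→col0 (cost 2), row3→col1 (cost 4)
total = 2 + 2 + 2 + 4 = 10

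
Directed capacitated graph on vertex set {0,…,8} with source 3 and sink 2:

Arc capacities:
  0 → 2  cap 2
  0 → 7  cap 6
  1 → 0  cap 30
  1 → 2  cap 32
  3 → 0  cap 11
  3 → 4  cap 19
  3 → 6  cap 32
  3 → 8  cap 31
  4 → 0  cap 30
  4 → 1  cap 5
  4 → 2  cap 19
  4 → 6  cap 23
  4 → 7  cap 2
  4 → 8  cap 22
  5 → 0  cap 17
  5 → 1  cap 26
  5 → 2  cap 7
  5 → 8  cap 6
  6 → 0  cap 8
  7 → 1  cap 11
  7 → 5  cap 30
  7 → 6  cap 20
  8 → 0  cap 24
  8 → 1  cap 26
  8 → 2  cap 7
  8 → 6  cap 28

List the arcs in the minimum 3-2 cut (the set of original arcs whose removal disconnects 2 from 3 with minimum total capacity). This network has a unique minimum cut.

augment #1: 3→0→2 push 2
augment #2: 3→4→2 push 19
augment #3: 3→8→2 push 7
augment #4: 3→8→1→2 push 24
augment #5: 3→0→7→1→2 push 6
max flow = 58; residual-reachable set from 3 gives S-side
cut edges (S→T): {(0,2), (0,7), (3,4), (3,8)} total cap 58

Min-cut arcs: {(0,2), (0,7), (3,4), (3,8)} (total capacity 58)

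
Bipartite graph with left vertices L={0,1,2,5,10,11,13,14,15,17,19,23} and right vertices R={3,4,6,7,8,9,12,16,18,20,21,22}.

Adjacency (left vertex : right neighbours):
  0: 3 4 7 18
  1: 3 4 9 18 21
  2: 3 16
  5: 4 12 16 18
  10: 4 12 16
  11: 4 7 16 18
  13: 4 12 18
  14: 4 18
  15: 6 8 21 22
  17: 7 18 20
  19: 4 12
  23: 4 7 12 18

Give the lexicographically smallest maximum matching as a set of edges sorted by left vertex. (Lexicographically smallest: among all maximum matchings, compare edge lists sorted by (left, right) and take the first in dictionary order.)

Lex-smallest maximum matching: {(0,3), (1,9), (2,16), (5,4), (10,12), (11,7), (13,18), (15,6), (17,20)}

|M| = 9 (so the lex-smallest maximum matching has 9 edges)
process left vertices in ascending order; for each, take the smallest-labelled available neighbour that still permits 9 edges overall, or leave it unmatched if none does
lex-smallest matching: {0-3, 1-9, 2-16, 5-4, 10-12, 11-7, 13-18, 15-6, 17-20}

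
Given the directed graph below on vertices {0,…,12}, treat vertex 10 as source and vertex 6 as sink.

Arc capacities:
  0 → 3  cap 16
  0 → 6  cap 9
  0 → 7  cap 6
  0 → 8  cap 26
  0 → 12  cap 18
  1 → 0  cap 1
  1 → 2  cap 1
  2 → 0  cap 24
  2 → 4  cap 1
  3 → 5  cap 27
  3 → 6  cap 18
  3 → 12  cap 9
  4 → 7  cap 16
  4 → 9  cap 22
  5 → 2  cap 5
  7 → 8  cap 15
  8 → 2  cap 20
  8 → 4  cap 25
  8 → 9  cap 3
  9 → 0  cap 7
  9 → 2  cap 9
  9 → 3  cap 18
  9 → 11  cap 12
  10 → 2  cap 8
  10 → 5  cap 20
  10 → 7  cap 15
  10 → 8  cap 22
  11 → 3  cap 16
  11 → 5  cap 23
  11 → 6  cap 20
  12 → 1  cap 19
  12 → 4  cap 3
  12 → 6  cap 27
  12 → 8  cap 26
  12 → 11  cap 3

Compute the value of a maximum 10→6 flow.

Maximum flow value: 49

augment #1: 10→2→0→6 bottleneck 8, total now 8
augment #2: 10→5→2→0→6 bottleneck 1, total now 9
augment #3: 10→8→9→3→6 bottleneck 3, total now 12
augment #4: 10→5→2→0→3→6 bottleneck 4, total now 16
augment #5: 10→8→2→0→3→6 bottleneck 11, total now 27
augment #6: 10→8→4→9→11→6 bottleneck 8, total now 35
augment #7: 10→7→8→4→9→11→6 bottleneck 4, total now 39
augment #8: 10→7→8→4→9→0→12→6 bottleneck 7, total now 46
augment #9: 10→7→8→4→9→3→12→6 bottleneck 3, total now 49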